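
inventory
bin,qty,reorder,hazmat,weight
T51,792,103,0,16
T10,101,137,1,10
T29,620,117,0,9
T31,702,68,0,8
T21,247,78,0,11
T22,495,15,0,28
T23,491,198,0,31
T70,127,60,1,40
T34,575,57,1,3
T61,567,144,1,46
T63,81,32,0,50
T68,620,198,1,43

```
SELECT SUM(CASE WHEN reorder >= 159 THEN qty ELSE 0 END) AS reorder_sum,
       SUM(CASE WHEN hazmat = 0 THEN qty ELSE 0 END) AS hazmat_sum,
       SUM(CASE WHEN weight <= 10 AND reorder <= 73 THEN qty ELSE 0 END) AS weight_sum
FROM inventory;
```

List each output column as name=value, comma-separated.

[reorder_sum: reorder >= 159]
bin=T51: ✗
bin=T10: ✗
bin=T29: ✗
bin=T31: ✗
bin=T21: ✗
bin=T22: ✗
bin=T23: ✓ → 491
bin=T70: ✗
bin=T34: ✗
bin=T61: ✗
bin=T63: ✗
bin=T68: ✓ → 620
reorder_sum = 491 + 620 = 1111
—
[hazmat_sum: hazmat = 0]
bin=T51: ✓ → 792
bin=T10: ✗
bin=T29: ✓ → 620
bin=T31: ✓ → 702
bin=T21: ✓ → 247
bin=T22: ✓ → 495
bin=T23: ✓ → 491
bin=T70: ✗
bin=T34: ✗
bin=T61: ✗
bin=T63: ✓ → 81
bin=T68: ✗
hazmat_sum = 792 + 620 + 702 + 247 + 495 + 491 + 81 = 3428
—
[weight_sum: weight <= 10 AND reorder <= 73]
bin=T51: ✗
bin=T10: ✗
bin=T29: ✗
bin=T31: ✓ → 702
bin=T21: ✗
bin=T22: ✗
bin=T23: ✗
bin=T70: ✗
bin=T34: ✓ → 575
bin=T61: ✗
bin=T63: ✗
bin=T68: ✗
weight_sum = 702 + 575 = 1277

reorder_sum=1111, hazmat_sum=3428, weight_sum=1277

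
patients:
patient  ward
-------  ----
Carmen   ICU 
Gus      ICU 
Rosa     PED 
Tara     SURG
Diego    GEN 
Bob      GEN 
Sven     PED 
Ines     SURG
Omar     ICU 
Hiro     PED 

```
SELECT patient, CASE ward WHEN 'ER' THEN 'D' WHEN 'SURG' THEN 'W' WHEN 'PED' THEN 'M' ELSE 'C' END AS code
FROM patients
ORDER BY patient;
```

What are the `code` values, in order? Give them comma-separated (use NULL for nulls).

C, C, C, C, M, W, C, M, M, W

patient=Bob: ELSE → C
patient=Carmen: ELSE → C
patient=Diego: ELSE → C
patient=Gus: ELSE → C
patient=Hiro: ward='PED' → M
patient=Ines: ward='SURG' → W
patient=Omar: ELSE → C
patient=Rosa: ward='PED' → M
patient=Sven: ward='PED' → M
patient=Tara: ward='SURG' → W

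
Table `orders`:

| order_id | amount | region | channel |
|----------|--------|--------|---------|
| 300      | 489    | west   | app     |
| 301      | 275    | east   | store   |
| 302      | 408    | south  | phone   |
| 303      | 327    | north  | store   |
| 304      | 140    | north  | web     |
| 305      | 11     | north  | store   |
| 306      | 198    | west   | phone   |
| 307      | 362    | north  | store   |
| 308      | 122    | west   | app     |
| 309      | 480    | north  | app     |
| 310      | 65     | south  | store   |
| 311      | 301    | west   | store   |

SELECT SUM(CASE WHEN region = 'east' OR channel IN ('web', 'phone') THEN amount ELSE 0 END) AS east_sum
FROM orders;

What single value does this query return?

1021

order_id=300: ✗
order_id=301: ✓ → 275
order_id=302: ✓ → 408
order_id=303: ✗
order_id=304: ✓ → 140
order_id=305: ✗
order_id=306: ✓ → 198
order_id=307: ✗
order_id=308: ✗
order_id=309: ✗
order_id=310: ✗
order_id=311: ✗
east_sum = 275 + 408 + 140 + 198 = 1021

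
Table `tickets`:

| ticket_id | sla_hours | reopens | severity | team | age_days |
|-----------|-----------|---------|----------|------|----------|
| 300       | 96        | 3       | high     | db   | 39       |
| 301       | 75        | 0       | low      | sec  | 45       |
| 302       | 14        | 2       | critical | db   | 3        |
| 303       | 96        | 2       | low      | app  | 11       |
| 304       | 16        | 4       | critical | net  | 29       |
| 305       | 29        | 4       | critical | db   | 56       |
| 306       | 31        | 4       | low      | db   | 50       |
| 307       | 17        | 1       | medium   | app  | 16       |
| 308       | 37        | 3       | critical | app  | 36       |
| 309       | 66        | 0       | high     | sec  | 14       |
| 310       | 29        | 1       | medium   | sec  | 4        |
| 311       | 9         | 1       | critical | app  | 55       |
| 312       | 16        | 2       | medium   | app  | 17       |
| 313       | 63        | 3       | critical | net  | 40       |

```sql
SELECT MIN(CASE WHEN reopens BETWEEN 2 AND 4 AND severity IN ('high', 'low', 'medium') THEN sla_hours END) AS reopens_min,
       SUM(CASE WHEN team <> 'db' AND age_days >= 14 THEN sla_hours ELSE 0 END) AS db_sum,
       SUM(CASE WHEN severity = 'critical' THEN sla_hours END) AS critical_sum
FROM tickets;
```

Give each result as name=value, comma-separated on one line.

reopens_min=16, db_sum=299, critical_sum=168

[reopens_min: reopens BETWEEN 2 AND 4 AND severity IN ('high', 'low', 'medium')]
ticket_id=300: ✓ → 96
ticket_id=301: ✗
ticket_id=302: ✗
ticket_id=303: ✓ → 96
ticket_id=304: ✗
ticket_id=305: ✗
ticket_id=306: ✓ → 31
ticket_id=307: ✗
ticket_id=308: ✗
ticket_id=309: ✗
ticket_id=310: ✗
ticket_id=311: ✗
ticket_id=312: ✓ → 16
ticket_id=313: ✗
reopens_min = MIN(96, 96, 31, 16) = 16
—
[db_sum: team <> 'db' AND age_days >= 14]
ticket_id=300: ✗
ticket_id=301: ✓ → 75
ticket_id=302: ✗
ticket_id=303: ✗
ticket_id=304: ✓ → 16
ticket_id=305: ✗
ticket_id=306: ✗
ticket_id=307: ✓ → 17
ticket_id=308: ✓ → 37
ticket_id=309: ✓ → 66
ticket_id=310: ✗
ticket_id=311: ✓ → 9
ticket_id=312: ✓ → 16
ticket_id=313: ✓ → 63
db_sum = 75 + 16 + 17 + 37 + 66 + 9 + 16 + 63 = 299
—
[critical_sum: severity = 'critical']
ticket_id=300: ✗
ticket_id=301: ✗
ticket_id=302: ✓ → 14
ticket_id=303: ✗
ticket_id=304: ✓ → 16
ticket_id=305: ✓ → 29
ticket_id=306: ✗
ticket_id=307: ✗
ticket_id=308: ✓ → 37
ticket_id=309: ✗
ticket_id=310: ✗
ticket_id=311: ✓ → 9
ticket_id=312: ✗
ticket_id=313: ✓ → 63
critical_sum = 14 + 16 + 29 + 37 + 9 + 63 = 168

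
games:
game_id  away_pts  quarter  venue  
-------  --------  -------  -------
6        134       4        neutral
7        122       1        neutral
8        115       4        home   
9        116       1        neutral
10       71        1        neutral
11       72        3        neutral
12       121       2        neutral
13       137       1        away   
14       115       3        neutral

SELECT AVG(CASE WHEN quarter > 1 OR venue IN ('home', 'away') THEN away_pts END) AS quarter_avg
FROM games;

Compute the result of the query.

115.6666666667

game_id=6: ✓ → 134
game_id=7: ✗
game_id=8: ✓ → 115
game_id=9: ✗
game_id=10: ✗
game_id=11: ✓ → 72
game_id=12: ✓ → 121
game_id=13: ✓ → 137
game_id=14: ✓ → 115
quarter_avg = (134 + 115 + 72 + 121 + 137 + 115) / 6 = 115.6666666667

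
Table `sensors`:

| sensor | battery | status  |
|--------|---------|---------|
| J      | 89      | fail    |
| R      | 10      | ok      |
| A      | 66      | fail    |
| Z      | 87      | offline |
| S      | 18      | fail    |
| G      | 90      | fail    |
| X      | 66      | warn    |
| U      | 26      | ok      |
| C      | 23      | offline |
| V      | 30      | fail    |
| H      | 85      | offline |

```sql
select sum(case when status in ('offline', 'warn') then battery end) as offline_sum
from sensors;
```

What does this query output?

261

sensor=J: ✗
sensor=R: ✗
sensor=A: ✗
sensor=Z: ✓ → 87
sensor=S: ✗
sensor=G: ✗
sensor=X: ✓ → 66
sensor=U: ✗
sensor=C: ✓ → 23
sensor=V: ✗
sensor=H: ✓ → 85
offline_sum = 87 + 66 + 23 + 85 = 261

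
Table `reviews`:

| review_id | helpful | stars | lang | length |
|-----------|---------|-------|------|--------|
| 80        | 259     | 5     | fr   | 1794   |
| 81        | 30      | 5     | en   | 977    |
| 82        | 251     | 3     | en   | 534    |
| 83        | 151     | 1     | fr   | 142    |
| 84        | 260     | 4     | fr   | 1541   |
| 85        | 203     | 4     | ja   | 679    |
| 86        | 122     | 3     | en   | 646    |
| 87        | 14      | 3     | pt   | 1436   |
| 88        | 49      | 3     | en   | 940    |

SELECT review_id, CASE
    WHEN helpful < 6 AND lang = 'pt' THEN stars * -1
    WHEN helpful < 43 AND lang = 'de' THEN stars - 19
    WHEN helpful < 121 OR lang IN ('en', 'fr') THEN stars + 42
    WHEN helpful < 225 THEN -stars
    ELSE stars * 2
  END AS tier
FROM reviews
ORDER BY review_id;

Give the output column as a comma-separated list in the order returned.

47, 47, 45, 43, 46, -4, 45, 45, 45

review_id=80: helpful < 121 OR lang IN ('en', 'fr') → 47
review_id=81: helpful < 121 OR lang IN ('en', 'fr') → 47
review_id=82: helpful < 121 OR lang IN ('en', 'fr') → 45
review_id=83: helpful < 121 OR lang IN ('en', 'fr') → 43
review_id=84: helpful < 121 OR lang IN ('en', 'fr') → 46
review_id=85: helpful < 225 → -4
review_id=86: helpful < 121 OR lang IN ('en', 'fr') → 45
review_id=87: helpful < 121 OR lang IN ('en', 'fr') → 45
review_id=88: helpful < 121 OR lang IN ('en', 'fr') → 45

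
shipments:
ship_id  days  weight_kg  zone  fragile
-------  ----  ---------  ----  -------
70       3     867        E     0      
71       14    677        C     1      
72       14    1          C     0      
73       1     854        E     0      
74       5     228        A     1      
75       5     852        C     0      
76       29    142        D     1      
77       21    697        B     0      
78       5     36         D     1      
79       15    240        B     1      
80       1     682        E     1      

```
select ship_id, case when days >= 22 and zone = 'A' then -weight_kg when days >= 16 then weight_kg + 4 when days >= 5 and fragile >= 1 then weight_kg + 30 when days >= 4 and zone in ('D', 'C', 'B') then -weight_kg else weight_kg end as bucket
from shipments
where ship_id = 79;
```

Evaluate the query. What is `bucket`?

ship_id = 79: days=15, weight_kg=240, zone=B, fragile=1.
days >= 22 and zone = 'A' → false
days >= 16 → false
days >= 5 and fragile >= 1 → true → 270

270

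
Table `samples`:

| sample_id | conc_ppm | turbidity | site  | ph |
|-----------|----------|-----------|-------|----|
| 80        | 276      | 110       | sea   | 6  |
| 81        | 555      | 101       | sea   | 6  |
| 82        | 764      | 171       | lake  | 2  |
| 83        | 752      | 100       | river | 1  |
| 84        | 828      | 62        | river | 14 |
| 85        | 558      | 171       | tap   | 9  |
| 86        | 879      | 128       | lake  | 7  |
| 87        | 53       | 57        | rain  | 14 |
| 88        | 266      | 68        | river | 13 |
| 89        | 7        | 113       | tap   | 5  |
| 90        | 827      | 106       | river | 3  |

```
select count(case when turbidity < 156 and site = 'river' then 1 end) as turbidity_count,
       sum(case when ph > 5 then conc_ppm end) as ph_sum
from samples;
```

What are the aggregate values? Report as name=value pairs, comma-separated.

[turbidity_count: turbidity < 156 and site = 'river']
sample_id=80: ✗
sample_id=81: ✗
sample_id=82: ✗
sample_id=83: ✓ → 1
sample_id=84: ✓ → 1
sample_id=85: ✗
sample_id=86: ✗
sample_id=87: ✗
sample_id=88: ✓ → 1
sample_id=89: ✗
sample_id=90: ✓ → 1
turbidity_count = COUNT(1, 1, 1, 1) = 4
—
[ph_sum: ph > 5]
sample_id=80: ✓ → 276
sample_id=81: ✓ → 555
sample_id=82: ✗
sample_id=83: ✗
sample_id=84: ✓ → 828
sample_id=85: ✓ → 558
sample_id=86: ✓ → 879
sample_id=87: ✓ → 53
sample_id=88: ✓ → 266
sample_id=89: ✗
sample_id=90: ✗
ph_sum = 276 + 555 + 828 + 558 + 879 + 53 + 266 = 3415

turbidity_count=4, ph_sum=3415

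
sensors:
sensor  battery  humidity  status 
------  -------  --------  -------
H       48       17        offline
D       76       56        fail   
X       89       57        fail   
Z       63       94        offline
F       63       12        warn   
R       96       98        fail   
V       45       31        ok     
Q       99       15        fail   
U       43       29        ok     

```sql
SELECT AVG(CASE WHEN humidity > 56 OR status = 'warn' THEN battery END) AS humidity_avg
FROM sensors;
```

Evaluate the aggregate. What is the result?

sensor=H: ✗
sensor=D: ✗
sensor=X: ✓ → 89
sensor=Z: ✓ → 63
sensor=F: ✓ → 63
sensor=R: ✓ → 96
sensor=V: ✗
sensor=Q: ✗
sensor=U: ✗
humidity_avg = (89 + 63 + 63 + 96) / 4 = 77.75

77.75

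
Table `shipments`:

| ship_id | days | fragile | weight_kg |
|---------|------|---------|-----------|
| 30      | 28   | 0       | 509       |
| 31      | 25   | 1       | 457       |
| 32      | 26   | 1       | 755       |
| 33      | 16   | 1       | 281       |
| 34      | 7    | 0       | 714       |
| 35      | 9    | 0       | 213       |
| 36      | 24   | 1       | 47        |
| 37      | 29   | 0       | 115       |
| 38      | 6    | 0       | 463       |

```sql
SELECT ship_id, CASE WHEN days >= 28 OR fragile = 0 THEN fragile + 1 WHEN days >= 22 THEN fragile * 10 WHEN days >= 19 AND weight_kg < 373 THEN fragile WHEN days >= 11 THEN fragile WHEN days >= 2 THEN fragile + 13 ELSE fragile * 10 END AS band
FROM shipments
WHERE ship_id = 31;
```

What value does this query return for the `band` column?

ship_id = 31: days=25, fragile=1, weight_kg=457.
days >= 28 OR fragile = 0 → false
days >= 22 → true → 10

10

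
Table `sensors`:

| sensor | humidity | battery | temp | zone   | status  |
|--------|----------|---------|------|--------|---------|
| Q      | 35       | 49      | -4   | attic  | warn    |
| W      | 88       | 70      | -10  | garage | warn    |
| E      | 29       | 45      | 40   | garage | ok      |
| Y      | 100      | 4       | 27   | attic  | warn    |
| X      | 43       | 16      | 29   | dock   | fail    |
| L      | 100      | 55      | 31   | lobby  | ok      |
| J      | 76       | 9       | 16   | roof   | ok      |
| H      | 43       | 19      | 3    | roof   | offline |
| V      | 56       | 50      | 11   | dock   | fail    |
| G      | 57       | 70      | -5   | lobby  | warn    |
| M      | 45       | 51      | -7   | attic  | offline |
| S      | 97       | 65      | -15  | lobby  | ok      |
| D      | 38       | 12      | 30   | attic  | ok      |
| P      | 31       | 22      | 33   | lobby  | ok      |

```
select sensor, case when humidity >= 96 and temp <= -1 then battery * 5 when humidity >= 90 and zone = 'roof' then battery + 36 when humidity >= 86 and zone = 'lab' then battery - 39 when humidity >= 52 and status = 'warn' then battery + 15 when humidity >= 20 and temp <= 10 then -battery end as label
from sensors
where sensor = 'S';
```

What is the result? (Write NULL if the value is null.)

325

sensor = S: humidity=97, battery=65, temp=-15, zone=lobby, status=ok.
humidity >= 96 and temp <= -1 → true → 325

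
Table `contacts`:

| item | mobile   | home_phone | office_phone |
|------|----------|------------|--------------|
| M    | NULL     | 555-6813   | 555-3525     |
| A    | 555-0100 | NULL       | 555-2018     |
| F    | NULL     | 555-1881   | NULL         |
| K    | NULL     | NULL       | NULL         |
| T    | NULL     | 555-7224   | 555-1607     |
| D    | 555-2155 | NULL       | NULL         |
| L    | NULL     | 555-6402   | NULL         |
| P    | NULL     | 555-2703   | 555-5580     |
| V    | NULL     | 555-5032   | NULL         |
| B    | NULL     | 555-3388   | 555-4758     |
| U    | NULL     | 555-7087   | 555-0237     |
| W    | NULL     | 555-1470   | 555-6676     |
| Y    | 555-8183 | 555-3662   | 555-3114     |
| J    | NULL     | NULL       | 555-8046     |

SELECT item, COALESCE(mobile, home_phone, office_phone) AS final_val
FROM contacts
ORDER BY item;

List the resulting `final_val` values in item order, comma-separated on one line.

555-0100, 555-3388, 555-2155, 555-1881, 555-8046, NULL, 555-6402, 555-6813, 555-2703, 555-7224, 555-7087, 555-5032, 555-1470, 555-8183

item=A: mobile=555-0100 → 555-0100
item=B: mobile=NULL, home_phone=555-3388 → 555-3388
item=D: mobile=555-2155 → 555-2155
item=F: mobile=NULL, home_phone=555-1881 → 555-1881
item=J: mobile=NULL, home_phone=NULL, office_phone=555-8046 → 555-8046
item=K: mobile=NULL, home_phone=NULL, office_phone=NULL (all NULL) → NULL
item=L: mobile=NULL, home_phone=555-6402 → 555-6402
item=M: mobile=NULL, home_phone=555-6813 → 555-6813
item=P: mobile=NULL, home_phone=555-2703 → 555-2703
item=T: mobile=NULL, home_phone=555-7224 → 555-7224
item=U: mobile=NULL, home_phone=555-7087 → 555-7087
item=V: mobile=NULL, home_phone=555-5032 → 555-5032
item=W: mobile=NULL, home_phone=555-1470 → 555-1470
item=Y: mobile=555-8183 → 555-8183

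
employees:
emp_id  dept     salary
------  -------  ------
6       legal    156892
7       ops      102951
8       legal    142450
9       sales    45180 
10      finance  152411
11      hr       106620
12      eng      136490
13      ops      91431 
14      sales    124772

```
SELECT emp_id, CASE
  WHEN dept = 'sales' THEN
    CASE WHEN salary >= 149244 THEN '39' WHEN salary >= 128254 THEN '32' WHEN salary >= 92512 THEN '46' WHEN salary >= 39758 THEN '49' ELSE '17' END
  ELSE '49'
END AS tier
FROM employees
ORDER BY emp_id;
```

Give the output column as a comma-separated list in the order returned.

49, 49, 49, 49, 49, 49, 49, 49, 46

emp_id=6: dept='legal' → outer ELSE → 49
emp_id=7: dept='ops' → outer ELSE → 49
emp_id=8: dept='legal' → outer ELSE → 49
emp_id=9: dept='sales' → inner[salary >= 39758] → 49
emp_id=10: dept='finance' → outer ELSE → 49
emp_id=11: dept='hr' → outer ELSE → 49
emp_id=12: dept='eng' → outer ELSE → 49
emp_id=13: dept='ops' → outer ELSE → 49
emp_id=14: dept='sales' → inner[salary >= 92512] → 46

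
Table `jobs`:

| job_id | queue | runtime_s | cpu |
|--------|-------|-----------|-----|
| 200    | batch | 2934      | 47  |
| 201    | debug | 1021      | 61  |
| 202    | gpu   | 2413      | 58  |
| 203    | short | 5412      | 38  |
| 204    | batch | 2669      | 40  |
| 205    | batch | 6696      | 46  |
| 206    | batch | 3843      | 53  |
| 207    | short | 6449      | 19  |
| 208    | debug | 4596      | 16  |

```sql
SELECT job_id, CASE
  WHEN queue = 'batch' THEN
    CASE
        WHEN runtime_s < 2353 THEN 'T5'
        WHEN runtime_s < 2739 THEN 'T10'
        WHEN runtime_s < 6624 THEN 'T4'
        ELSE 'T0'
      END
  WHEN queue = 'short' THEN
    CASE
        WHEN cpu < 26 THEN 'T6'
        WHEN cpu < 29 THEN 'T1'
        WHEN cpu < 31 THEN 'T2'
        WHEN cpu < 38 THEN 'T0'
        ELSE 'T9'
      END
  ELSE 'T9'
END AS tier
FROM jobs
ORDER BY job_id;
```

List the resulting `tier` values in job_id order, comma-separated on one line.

job_id=200: queue='batch' → inner[runtime_s < 6624] → T4
job_id=201: queue='debug' → outer ELSE → T9
job_id=202: queue='gpu' → outer ELSE → T9
job_id=203: queue='short' → inner[ELSE] → T9
job_id=204: queue='batch' → inner[runtime_s < 2739] → T10
job_id=205: queue='batch' → inner[ELSE] → T0
job_id=206: queue='batch' → inner[runtime_s < 6624] → T4
job_id=207: queue='short' → inner[cpu < 26] → T6
job_id=208: queue='debug' → outer ELSE → T9

T4, T9, T9, T9, T10, T0, T4, T6, T9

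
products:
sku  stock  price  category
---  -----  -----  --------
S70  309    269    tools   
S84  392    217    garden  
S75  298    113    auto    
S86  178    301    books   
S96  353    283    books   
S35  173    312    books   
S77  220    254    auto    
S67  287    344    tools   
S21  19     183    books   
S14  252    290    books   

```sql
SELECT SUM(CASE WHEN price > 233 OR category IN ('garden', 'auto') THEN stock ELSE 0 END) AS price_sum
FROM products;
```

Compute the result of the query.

2462

sku=S70: ✓ → 309
sku=S84: ✓ → 392
sku=S75: ✓ → 298
sku=S86: ✓ → 178
sku=S96: ✓ → 353
sku=S35: ✓ → 173
sku=S77: ✓ → 220
sku=S67: ✓ → 287
sku=S21: ✗
sku=S14: ✓ → 252
price_sum = 309 + 392 + 298 + 178 + 353 + 173 + 220 + 287 + 252 = 2462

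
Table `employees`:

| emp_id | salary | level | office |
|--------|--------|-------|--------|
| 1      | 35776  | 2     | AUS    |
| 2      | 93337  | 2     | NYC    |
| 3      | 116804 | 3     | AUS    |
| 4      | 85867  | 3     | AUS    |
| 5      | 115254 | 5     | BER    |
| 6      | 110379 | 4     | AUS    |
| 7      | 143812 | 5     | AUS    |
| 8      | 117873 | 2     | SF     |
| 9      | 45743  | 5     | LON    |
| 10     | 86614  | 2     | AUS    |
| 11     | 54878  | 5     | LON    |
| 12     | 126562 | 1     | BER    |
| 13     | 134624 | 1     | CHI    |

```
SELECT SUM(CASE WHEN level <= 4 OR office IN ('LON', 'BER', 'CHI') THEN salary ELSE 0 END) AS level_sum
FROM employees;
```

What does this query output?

1123711

emp_id=1: ✓ → 35776
emp_id=2: ✓ → 93337
emp_id=3: ✓ → 116804
emp_id=4: ✓ → 85867
emp_id=5: ✓ → 115254
emp_id=6: ✓ → 110379
emp_id=7: ✗
emp_id=8: ✓ → 117873
emp_id=9: ✓ → 45743
emp_id=10: ✓ → 86614
emp_id=11: ✓ → 54878
emp_id=12: ✓ → 126562
emp_id=13: ✓ → 134624
level_sum = 35776 + 93337 + 116804 + 85867 + 115254 + 110379 + 117873 + 45743 + 86614 + 54878 + 126562 + 134624 = 1123711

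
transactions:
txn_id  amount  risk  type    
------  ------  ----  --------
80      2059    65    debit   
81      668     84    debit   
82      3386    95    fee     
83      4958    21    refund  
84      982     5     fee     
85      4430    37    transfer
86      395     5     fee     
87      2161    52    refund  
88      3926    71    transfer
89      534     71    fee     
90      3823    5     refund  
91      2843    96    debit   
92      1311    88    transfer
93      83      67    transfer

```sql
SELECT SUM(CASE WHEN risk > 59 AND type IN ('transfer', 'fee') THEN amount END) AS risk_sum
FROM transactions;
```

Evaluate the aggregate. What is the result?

txn_id=80: ✗
txn_id=81: ✗
txn_id=82: ✓ → 3386
txn_id=83: ✗
txn_id=84: ✗
txn_id=85: ✗
txn_id=86: ✗
txn_id=87: ✗
txn_id=88: ✓ → 3926
txn_id=89: ✓ → 534
txn_id=90: ✗
txn_id=91: ✗
txn_id=92: ✓ → 1311
txn_id=93: ✓ → 83
risk_sum = 3386 + 3926 + 534 + 1311 + 83 = 9240

9240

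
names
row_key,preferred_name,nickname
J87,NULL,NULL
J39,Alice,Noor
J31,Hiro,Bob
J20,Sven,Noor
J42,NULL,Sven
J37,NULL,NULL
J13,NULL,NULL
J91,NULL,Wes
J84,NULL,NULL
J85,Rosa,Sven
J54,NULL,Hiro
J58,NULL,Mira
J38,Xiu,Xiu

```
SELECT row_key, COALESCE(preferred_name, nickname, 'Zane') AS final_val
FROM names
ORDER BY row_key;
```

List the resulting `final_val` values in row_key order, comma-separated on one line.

Zane, Sven, Hiro, Zane, Xiu, Alice, Sven, Hiro, Mira, Zane, Rosa, Zane, Wes

row_key=J13: preferred_name=NULL, nickname=NULL, → literal Zane → Zane
row_key=J20: preferred_name=Sven → Sven
row_key=J31: preferred_name=Hiro → Hiro
row_key=J37: preferred_name=NULL, nickname=NULL, → literal Zane → Zane
row_key=J38: preferred_name=Xiu → Xiu
row_key=J39: preferred_name=Alice → Alice
row_key=J42: preferred_name=NULL, nickname=Sven → Sven
row_key=J54: preferred_name=NULL, nickname=Hiro → Hiro
row_key=J58: preferred_name=NULL, nickname=Mira → Mira
row_key=J84: preferred_name=NULL, nickname=NULL, → literal Zane → Zane
row_key=J85: preferred_name=Rosa → Rosa
row_key=J87: preferred_name=NULL, nickname=NULL, → literal Zane → Zane
row_key=J91: preferred_name=NULL, nickname=Wes → Wes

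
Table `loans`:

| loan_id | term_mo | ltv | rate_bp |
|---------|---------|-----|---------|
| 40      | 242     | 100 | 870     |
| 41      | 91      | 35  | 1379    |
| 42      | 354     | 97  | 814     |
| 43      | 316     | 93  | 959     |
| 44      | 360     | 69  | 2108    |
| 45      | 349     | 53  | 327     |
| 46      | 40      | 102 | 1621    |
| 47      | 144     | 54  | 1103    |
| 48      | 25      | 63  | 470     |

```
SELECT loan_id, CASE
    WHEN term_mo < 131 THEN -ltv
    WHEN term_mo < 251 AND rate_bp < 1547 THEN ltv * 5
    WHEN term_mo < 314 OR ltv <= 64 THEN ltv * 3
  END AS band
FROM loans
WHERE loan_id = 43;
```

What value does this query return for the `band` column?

loan_id = 43: term_mo=316, ltv=93, rate_bp=959.
term_mo < 131 → false
term_mo < 251 AND rate_bp < 1547 → false
term_mo < 314 OR ltv <= 64 → false
No WHEN matched and there is no ELSE, so the CASE yields NULL.

NULL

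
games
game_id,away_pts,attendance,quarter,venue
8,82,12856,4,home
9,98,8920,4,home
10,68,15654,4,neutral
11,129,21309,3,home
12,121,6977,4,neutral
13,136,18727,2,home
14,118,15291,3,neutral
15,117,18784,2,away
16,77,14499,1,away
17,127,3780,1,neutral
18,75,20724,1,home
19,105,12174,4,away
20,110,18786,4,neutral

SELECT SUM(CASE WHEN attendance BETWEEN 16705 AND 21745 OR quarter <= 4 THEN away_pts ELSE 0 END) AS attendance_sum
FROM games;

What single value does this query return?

1363

game_id=8: ✓ → 82
game_id=9: ✓ → 98
game_id=10: ✓ → 68
game_id=11: ✓ → 129
game_id=12: ✓ → 121
game_id=13: ✓ → 136
game_id=14: ✓ → 118
game_id=15: ✓ → 117
game_id=16: ✓ → 77
game_id=17: ✓ → 127
game_id=18: ✓ → 75
game_id=19: ✓ → 105
game_id=20: ✓ → 110
attendance_sum = 82 + 98 + 68 + 129 + 121 + 136 + 118 + 117 + 77 + 127 + 75 + 105 + 110 = 1363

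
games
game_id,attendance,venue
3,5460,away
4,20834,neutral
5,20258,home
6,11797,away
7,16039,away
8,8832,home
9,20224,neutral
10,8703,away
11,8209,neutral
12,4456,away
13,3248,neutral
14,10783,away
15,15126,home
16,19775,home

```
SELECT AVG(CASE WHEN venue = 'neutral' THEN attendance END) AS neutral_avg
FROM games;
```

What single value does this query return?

game_id=3: ✗
game_id=4: ✓ → 20834
game_id=5: ✗
game_id=6: ✗
game_id=7: ✗
game_id=8: ✗
game_id=9: ✓ → 20224
game_id=10: ✗
game_id=11: ✓ → 8209
game_id=12: ✗
game_id=13: ✓ → 3248
game_id=14: ✗
game_id=15: ✗
game_id=16: ✗
neutral_avg = (20834 + 20224 + 8209 + 3248) / 4 = 13128.75

13128.75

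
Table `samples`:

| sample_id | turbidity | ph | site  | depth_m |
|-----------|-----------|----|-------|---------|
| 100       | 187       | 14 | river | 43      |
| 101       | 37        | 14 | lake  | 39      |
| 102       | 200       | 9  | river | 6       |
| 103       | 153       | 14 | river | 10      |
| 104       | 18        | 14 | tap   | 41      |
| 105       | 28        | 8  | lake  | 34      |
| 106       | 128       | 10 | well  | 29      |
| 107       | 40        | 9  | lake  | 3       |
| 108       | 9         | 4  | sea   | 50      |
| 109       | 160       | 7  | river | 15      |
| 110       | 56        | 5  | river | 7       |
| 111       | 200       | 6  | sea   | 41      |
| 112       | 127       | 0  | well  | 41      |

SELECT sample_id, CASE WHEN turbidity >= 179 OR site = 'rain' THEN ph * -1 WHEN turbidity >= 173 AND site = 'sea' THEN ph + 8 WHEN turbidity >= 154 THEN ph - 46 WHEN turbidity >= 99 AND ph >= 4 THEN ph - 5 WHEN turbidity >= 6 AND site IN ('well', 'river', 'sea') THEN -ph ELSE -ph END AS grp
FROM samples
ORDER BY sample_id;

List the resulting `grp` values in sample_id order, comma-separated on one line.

sample_id=100: turbidity >= 179 OR site = 'rain' → -14
sample_id=101: ELSE → -14
sample_id=102: turbidity >= 179 OR site = 'rain' → -9
sample_id=103: turbidity >= 99 AND ph >= 4 → 9
sample_id=104: ELSE → -14
sample_id=105: ELSE → -8
sample_id=106: turbidity >= 99 AND ph >= 4 → 5
sample_id=107: ELSE → -9
sample_id=108: turbidity >= 6 AND site IN ('well', 'river', 'sea') → -4
sample_id=109: turbidity >= 154 → -39
sample_id=110: turbidity >= 6 AND site IN ('well', 'river', 'sea') → -5
sample_id=111: turbidity >= 179 OR site = 'rain' → -6
sample_id=112: turbidity >= 6 AND site IN ('well', 'river', 'sea') → 0

-14, -14, -9, 9, -14, -8, 5, -9, -4, -39, -5, -6, 0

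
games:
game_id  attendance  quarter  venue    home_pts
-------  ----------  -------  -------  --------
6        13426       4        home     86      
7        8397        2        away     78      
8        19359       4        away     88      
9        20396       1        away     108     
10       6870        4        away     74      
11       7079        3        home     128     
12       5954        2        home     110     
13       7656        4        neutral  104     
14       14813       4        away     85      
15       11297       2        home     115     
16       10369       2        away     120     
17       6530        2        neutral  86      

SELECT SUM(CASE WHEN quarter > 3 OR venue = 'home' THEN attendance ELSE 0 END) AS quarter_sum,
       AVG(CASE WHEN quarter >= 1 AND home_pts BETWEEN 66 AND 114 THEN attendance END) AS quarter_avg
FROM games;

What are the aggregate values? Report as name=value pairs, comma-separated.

[quarter_sum: quarter > 3 OR venue = 'home']
game_id=6: ✓ → 13426
game_id=7: ✗
game_id=8: ✓ → 19359
game_id=9: ✗
game_id=10: ✓ → 6870
game_id=11: ✓ → 7079
game_id=12: ✓ → 5954
game_id=13: ✓ → 7656
game_id=14: ✓ → 14813
game_id=15: ✓ → 11297
game_id=16: ✗
game_id=17: ✗
quarter_sum = 13426 + 19359 + 6870 + 7079 + 5954 + 7656 + 14813 + 11297 = 86454
—
[quarter_avg: quarter >= 1 AND home_pts BETWEEN 66 AND 114]
game_id=6: ✓ → 13426
game_id=7: ✓ → 8397
game_id=8: ✓ → 19359
game_id=9: ✓ → 20396
game_id=10: ✓ → 6870
game_id=11: ✗
game_id=12: ✓ → 5954
game_id=13: ✓ → 7656
game_id=14: ✓ → 14813
game_id=15: ✗
game_id=16: ✗
game_id=17: ✓ → 6530
quarter_avg = (13426 + 8397 + 19359 + 20396 + 6870 + 5954 + 7656 + 14813 + 6530) / 9 = 11489

quarter_sum=86454, quarter_avg=11489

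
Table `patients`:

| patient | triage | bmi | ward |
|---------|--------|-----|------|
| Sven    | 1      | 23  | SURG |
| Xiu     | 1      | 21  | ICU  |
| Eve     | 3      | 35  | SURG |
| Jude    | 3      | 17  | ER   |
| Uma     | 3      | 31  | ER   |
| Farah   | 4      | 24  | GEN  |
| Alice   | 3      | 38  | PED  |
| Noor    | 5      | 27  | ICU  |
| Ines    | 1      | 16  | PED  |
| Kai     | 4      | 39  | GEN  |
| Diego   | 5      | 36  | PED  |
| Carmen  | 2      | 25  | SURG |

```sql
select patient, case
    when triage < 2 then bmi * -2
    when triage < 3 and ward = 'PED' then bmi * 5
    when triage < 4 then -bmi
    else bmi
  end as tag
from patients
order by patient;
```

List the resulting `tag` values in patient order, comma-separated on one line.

-38, -25, 36, -35, 24, -32, -17, 39, 27, -46, -31, -42

patient=Alice: triage < 4 → -38
patient=Carmen: triage < 4 → -25
patient=Diego: ELSE → 36
patient=Eve: triage < 4 → -35
patient=Farah: ELSE → 24
patient=Ines: triage < 2 → -32
patient=Jude: triage < 4 → -17
patient=Kai: ELSE → 39
patient=Noor: ELSE → 27
patient=Sven: triage < 2 → -46
patient=Uma: triage < 4 → -31
patient=Xiu: triage < 2 → -42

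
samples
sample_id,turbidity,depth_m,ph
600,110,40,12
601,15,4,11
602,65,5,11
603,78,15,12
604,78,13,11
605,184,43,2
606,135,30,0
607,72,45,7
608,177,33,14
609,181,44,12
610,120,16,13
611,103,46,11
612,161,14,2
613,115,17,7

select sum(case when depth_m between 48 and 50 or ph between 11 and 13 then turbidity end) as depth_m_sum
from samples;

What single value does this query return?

sample_id=600: ✓ → 110
sample_id=601: ✓ → 15
sample_id=602: ✓ → 65
sample_id=603: ✓ → 78
sample_id=604: ✓ → 78
sample_id=605: ✗
sample_id=606: ✗
sample_id=607: ✗
sample_id=608: ✗
sample_id=609: ✓ → 181
sample_id=610: ✓ → 120
sample_id=611: ✓ → 103
sample_id=612: ✗
sample_id=613: ✗
depth_m_sum = 110 + 15 + 65 + 78 + 78 + 181 + 120 + 103 = 750

750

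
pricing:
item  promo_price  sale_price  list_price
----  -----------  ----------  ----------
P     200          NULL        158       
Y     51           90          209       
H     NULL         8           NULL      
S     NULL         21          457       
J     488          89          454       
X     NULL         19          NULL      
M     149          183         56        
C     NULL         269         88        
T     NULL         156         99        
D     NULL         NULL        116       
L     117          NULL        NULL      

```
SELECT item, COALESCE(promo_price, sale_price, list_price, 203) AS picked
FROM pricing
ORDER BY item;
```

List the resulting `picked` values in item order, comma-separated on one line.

item=C: promo_price=NULL, sale_price=269 → 269
item=D: promo_price=NULL, sale_price=NULL, list_price=116 → 116
item=H: promo_price=NULL, sale_price=8 → 8
item=J: promo_price=488 → 488
item=L: promo_price=117 → 117
item=M: promo_price=149 → 149
item=P: promo_price=200 → 200
item=S: promo_price=NULL, sale_price=21 → 21
item=T: promo_price=NULL, sale_price=156 → 156
item=X: promo_price=NULL, sale_price=19 → 19
item=Y: promo_price=51 → 51

269, 116, 8, 488, 117, 149, 200, 21, 156, 19, 51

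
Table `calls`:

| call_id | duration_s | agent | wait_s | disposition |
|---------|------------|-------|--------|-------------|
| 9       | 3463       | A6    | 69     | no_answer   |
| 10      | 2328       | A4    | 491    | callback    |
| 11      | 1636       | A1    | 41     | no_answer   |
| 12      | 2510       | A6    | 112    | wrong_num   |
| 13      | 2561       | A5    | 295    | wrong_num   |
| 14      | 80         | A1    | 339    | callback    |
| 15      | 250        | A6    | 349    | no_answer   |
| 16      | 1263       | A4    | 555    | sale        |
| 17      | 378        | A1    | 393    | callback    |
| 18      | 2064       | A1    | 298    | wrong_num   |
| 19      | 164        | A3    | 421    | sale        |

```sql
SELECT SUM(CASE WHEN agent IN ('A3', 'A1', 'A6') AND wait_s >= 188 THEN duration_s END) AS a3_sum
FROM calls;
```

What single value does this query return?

2936

call_id=9: ✗
call_id=10: ✗
call_id=11: ✗
call_id=12: ✗
call_id=13: ✗
call_id=14: ✓ → 80
call_id=15: ✓ → 250
call_id=16: ✗
call_id=17: ✓ → 378
call_id=18: ✓ → 2064
call_id=19: ✓ → 164
a3_sum = 80 + 250 + 378 + 2064 + 164 = 2936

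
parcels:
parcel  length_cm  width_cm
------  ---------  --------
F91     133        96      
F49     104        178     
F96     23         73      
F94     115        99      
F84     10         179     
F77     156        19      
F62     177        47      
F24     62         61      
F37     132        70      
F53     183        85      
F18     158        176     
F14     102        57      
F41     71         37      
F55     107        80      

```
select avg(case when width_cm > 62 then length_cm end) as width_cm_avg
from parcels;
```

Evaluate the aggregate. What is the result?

parcel=F91: ✓ → 133
parcel=F49: ✓ → 104
parcel=F96: ✓ → 23
parcel=F94: ✓ → 115
parcel=F84: ✓ → 10
parcel=F77: ✗
parcel=F62: ✗
parcel=F24: ✗
parcel=F37: ✓ → 132
parcel=F53: ✓ → 183
parcel=F18: ✓ → 158
parcel=F14: ✗
parcel=F41: ✗
parcel=F55: ✓ → 107
width_cm_avg = (133 + 104 + 23 + 115 + 10 + 132 + 183 + 158 + 107) / 9 = 107.2222222222

107.2222222222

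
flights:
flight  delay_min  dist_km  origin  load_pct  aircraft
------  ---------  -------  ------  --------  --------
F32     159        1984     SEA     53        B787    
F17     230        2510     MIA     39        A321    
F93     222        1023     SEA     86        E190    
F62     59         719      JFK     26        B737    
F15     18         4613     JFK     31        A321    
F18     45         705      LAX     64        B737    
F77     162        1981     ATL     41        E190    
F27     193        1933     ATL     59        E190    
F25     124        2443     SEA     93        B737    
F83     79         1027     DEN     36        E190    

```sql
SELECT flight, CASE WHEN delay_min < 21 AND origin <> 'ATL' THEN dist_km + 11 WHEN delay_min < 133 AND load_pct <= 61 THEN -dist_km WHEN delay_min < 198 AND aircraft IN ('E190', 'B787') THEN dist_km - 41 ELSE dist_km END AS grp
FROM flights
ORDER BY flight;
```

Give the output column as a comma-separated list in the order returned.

4624, 2510, 705, 2443, 1892, 1943, -719, 1940, -1027, 1023

flight=F15: delay_min < 21 AND origin <> 'ATL' → 4624
flight=F17: ELSE → 2510
flight=F18: ELSE → 705
flight=F25: ELSE → 2443
flight=F27: delay_min < 198 AND aircraft IN ('E190', 'B787') → 1892
flight=F32: delay_min < 198 AND aircraft IN ('E190', 'B787') → 1943
flight=F62: delay_min < 133 AND load_pct <= 61 → -719
flight=F77: delay_min < 198 AND aircraft IN ('E190', 'B787') → 1940
flight=F83: delay_min < 133 AND load_pct <= 61 → -1027
flight=F93: ELSE → 1023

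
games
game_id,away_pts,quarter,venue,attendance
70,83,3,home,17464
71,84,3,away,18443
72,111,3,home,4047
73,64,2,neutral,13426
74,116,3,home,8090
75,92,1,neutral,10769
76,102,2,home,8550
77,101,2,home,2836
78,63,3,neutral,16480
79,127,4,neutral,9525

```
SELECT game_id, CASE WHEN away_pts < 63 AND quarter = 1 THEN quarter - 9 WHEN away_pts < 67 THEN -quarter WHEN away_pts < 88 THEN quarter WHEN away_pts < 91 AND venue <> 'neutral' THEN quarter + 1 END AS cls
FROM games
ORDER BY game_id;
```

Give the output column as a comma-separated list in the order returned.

3, 3, NULL, -2, NULL, NULL, NULL, NULL, -3, NULL

game_id=70: away_pts < 88 → 3
game_id=71: away_pts < 88 → 3
game_id=72: (no match → NULL) → NULL
game_id=73: away_pts < 67 → -2
game_id=74: (no match → NULL) → NULL
game_id=75: (no match → NULL) → NULL
game_id=76: (no match → NULL) → NULL
game_id=77: (no match → NULL) → NULL
game_id=78: away_pts < 67 → -3
game_id=79: (no match → NULL) → NULL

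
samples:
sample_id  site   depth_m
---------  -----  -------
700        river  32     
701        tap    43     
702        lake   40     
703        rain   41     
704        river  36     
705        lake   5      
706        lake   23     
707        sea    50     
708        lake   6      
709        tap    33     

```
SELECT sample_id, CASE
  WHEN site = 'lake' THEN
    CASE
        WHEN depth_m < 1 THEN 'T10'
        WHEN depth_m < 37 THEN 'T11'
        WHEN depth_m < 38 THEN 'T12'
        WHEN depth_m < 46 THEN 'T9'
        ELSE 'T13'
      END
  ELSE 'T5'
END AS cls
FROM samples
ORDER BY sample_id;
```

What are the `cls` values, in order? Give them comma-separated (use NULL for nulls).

T5, T5, T9, T5, T5, T11, T11, T5, T11, T5

sample_id=700: site='river' → outer ELSE → T5
sample_id=701: site='tap' → outer ELSE → T5
sample_id=702: site='lake' → inner[depth_m < 46] → T9
sample_id=703: site='rain' → outer ELSE → T5
sample_id=704: site='river' → outer ELSE → T5
sample_id=705: site='lake' → inner[depth_m < 37] → T11
sample_id=706: site='lake' → inner[depth_m < 37] → T11
sample_id=707: site='sea' → outer ELSE → T5
sample_id=708: site='lake' → inner[depth_m < 37] → T11
sample_id=709: site='tap' → outer ELSE → T5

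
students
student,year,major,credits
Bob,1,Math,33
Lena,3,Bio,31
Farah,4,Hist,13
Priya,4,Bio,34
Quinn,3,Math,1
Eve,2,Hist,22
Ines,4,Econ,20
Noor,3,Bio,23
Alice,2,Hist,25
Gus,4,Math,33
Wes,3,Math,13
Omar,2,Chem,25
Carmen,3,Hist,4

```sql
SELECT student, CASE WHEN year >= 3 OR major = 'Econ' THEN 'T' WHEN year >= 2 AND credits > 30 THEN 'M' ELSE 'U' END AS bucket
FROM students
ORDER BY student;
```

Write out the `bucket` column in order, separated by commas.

student=Alice: ELSE → U
student=Bob: ELSE → U
student=Carmen: year >= 3 OR major = 'Econ' → T
student=Eve: ELSE → U
student=Farah: year >= 3 OR major = 'Econ' → T
student=Gus: year >= 3 OR major = 'Econ' → T
student=Ines: year >= 3 OR major = 'Econ' → T
student=Lena: year >= 3 OR major = 'Econ' → T
student=Noor: year >= 3 OR major = 'Econ' → T
student=Omar: ELSE → U
student=Priya: year >= 3 OR major = 'Econ' → T
student=Quinn: year >= 3 OR major = 'Econ' → T
student=Wes: year >= 3 OR major = 'Econ' → T

U, U, T, U, T, T, T, T, T, U, T, T, T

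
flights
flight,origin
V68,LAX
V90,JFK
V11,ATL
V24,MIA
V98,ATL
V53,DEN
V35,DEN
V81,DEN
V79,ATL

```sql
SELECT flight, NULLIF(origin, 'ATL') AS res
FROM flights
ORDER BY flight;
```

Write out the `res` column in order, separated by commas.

NULL, MIA, DEN, DEN, LAX, NULL, DEN, JFK, NULL

flight=V11: origin=ATL vs ATL: equal → NULL
flight=V24: origin=MIA vs ATL: differ → MIA
flight=V35: origin=DEN vs ATL: differ → DEN
flight=V53: origin=DEN vs ATL: differ → DEN
flight=V68: origin=LAX vs ATL: differ → LAX
flight=V79: origin=ATL vs ATL: equal → NULL
flight=V81: origin=DEN vs ATL: differ → DEN
flight=V90: origin=JFK vs ATL: differ → JFK
flight=V98: origin=ATL vs ATL: equal → NULL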